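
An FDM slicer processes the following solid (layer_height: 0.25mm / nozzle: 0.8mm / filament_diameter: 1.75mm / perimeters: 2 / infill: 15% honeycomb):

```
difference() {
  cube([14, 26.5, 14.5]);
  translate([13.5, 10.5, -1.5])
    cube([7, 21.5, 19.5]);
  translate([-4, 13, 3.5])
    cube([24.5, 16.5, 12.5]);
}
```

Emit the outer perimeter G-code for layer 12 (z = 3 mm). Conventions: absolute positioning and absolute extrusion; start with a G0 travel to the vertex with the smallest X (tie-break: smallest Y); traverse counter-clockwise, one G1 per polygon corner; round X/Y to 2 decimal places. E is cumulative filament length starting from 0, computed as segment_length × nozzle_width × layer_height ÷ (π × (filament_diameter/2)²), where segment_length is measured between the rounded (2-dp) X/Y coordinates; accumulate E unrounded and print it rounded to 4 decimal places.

At z = 3 mm: the 14×26.5 cube contributes its full rectangle; the cube at (13.5, 10.5) is present — its section is the full 7×21.5 rectangle; the cube at (-4, 13) is absent (z outside [3.5, 16]); After the difference (first − rest): starting from the 14×26.5 cube, the 7×21.5 cube at (13.5, 10.5) partially overlaps it — only the 8.00 mm² overlap (of its 150.50 mm²) is removed, clipping the outline — 1 connected region. The outline is a single polygon with 6 vertices. Extrusion per mm of travel: 0.8 × 0.25 / (π × 0.875²) = 0.083150. Accumulating E over each segment gives final E = 6.7352.

G0 X0.00 Y0.00 Z3.00
G1 X14.00 Y0.00 E1.1641
G1 X14.00 Y10.50 E2.0372
G1 X13.50 Y10.50 E2.0788
G1 X13.50 Y26.50 E3.4092
G1 X0.00 Y26.50 E4.5317
G1 X0.00 Y0.00 E6.7352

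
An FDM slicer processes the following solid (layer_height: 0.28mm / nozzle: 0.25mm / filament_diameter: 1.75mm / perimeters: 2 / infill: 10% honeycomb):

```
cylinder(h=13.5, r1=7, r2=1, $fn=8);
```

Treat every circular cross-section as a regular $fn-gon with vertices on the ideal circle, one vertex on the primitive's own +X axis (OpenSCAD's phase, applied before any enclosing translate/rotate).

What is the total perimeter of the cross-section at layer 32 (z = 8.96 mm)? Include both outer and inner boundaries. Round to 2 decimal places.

At z = 8.96 mm: the cone contributes a regular 8-gon of circumradius 3.018 (interpolated between r1=7 and r2=1 at t=0.664) (perimeter = 2·8·3.018·sin(180°/8) = 18.48 mm). Overall, the cross-section is a single solid region. Total boundary length (outer) = 18.48 mm.

18.48 mm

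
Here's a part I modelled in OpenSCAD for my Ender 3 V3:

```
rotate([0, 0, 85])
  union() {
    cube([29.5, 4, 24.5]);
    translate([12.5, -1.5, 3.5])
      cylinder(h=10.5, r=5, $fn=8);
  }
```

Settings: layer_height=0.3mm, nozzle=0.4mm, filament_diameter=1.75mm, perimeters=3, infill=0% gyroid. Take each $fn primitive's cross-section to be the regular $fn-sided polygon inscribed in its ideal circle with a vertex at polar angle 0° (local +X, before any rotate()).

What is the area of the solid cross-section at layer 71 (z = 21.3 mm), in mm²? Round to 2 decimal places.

At z = 21.3 mm: the cube (footprint 29.5×4) is included at this height (area 118.00 mm²); the cylinder at (12.5, -1.5) is not intersected at this z (z outside [3.5, 14]); Merging all regions: only the 29.5×4 cube is present, so the union is just that shape — area = 118.00 mm²; (whole slice rotated 85° about Z — lengths, areas and connectivity unchanged). Overall, the cross-section is a single solid region. Net area = 118.00 mm².

118.00 mm²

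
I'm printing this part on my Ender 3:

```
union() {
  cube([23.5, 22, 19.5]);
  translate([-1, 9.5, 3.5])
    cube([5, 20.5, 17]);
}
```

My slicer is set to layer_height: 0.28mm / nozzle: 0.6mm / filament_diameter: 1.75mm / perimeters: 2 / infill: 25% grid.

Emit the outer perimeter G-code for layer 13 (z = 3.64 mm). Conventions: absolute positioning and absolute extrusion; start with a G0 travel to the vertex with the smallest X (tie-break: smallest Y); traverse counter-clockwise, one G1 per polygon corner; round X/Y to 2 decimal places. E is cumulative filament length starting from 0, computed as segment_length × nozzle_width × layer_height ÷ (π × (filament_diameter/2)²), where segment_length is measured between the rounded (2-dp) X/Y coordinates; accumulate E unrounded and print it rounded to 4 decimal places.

G0 X-1.00 Y9.50 Z3.64
G1 X0.00 Y9.50 E0.0698
G1 X0.00 Y0.00 E0.7334
G1 X23.50 Y0.00 E2.3748
G1 X23.50 Y22.00 E3.9114
G1 X4.00 Y22.00 E5.2734
G1 X4.00 Y30.00 E5.8322
G1 X-1.00 Y30.00 E6.1814
G1 X-1.00 Y9.50 E7.6132

At z = 3.64 mm: the cube is present — its section is the full 23.5×22 rectangle; the cube at (-1, 9.5) is present — its section is the full 5×20.5 rectangle; Taking the union: the regions partially overlap (shared area 50.00 mm²), so overlapping operands fuse into one piece — 1 connected region. The outline is a single polygon with 8 vertices. Extrusion per mm of travel: 0.6 × 0.28 / (π × 0.875²) = 0.069846. Accumulating E over each segment gives final E = 7.6132.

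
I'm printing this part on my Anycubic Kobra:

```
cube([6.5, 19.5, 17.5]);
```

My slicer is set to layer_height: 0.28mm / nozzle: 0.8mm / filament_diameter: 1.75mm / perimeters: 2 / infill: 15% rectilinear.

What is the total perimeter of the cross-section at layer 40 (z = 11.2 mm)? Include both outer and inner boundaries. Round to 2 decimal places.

At z = 11.2 mm: the cube (footprint 6.5×19.5) is included at this height (perimeter 52.00 mm). Overall, the cross-section is a single solid region. Total boundary length (outer) = 52.00 mm.

52.00 mm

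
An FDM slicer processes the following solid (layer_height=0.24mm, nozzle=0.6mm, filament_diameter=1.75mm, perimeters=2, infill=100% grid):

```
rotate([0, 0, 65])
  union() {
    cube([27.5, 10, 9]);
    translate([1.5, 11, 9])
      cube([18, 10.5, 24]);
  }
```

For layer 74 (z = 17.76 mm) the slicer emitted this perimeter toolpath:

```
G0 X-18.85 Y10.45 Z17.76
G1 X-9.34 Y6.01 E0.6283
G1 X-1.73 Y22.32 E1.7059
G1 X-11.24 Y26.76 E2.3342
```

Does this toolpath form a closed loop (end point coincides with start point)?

Start point (G0): (-18.85, 10.45). End point (last G1): the path does not return to the start — open.

no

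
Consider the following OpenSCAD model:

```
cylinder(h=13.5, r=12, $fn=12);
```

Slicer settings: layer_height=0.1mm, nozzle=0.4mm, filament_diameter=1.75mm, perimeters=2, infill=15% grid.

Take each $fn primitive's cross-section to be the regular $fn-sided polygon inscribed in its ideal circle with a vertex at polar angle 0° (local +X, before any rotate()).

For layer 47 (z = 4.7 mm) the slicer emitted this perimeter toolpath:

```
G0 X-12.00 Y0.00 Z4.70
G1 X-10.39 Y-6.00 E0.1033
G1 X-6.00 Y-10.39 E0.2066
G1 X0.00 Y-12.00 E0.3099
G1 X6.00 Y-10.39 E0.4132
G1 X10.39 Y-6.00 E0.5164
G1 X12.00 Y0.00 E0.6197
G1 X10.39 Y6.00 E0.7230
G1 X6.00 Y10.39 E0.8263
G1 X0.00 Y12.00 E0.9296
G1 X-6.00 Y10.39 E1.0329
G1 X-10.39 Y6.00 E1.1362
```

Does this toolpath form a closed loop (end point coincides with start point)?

Start point (G0): (-12.00, 0.00). End point (last G1): the path does not return to the start — open.

no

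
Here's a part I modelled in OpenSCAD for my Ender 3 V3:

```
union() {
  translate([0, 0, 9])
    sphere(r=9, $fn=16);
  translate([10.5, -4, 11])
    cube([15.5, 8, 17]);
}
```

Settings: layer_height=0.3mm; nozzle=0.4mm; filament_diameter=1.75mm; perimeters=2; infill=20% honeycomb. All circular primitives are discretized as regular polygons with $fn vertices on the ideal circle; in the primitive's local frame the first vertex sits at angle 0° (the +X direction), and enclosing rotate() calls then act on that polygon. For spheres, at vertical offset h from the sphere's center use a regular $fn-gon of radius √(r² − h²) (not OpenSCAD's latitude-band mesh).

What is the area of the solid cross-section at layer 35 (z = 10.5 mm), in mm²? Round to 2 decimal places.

At z = 10.5 mm: the sphere: section is a regular 16-gon, circumradius = √(r²−h²) = √(9²−1.5²) = 8.874 (area = (16/2)·8.874²·sin(360°/16) = 241.09 mm²); the cube at (10.5, -4) is not intersected at this z (z outside [11, 28]); Combining (union): only the r=9 sphere is present, so the union is just that shape — area = 241.09 mm². Overall, the cross-section is a single solid region. Net area = 241.09 mm².

241.09 mm²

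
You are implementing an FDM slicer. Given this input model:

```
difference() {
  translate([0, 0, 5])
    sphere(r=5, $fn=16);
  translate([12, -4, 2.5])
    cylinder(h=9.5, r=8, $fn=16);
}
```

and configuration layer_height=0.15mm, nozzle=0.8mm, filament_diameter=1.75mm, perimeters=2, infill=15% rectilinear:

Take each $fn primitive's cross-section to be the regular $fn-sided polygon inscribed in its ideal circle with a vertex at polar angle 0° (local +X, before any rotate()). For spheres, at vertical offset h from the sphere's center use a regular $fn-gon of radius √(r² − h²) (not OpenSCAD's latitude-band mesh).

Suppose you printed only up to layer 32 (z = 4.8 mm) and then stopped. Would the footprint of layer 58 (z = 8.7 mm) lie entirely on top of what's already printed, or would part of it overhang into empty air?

Compare the two slices. At z = 4.8: the sphere: section is a regular 16-gon, circumradius = √(r²−h²) = √(5²−0.2²) = 4.996 (area = (16/2)·4.996²·sin(360°/16) = 76.41 mm²); the r=8 cylinder at (12, -4) contributes a regular 16-gon of circumradius 8 (area = (16/2)·8.000²·sin(360°/16) = 195.93 mm²); Subtracting the remaining from the first: starting from the r=5 sphere (76.41 mm²), the r=8 cylinder at (12, -4) partially overlaps it — only the 0.28 mm² overlap (of its 195.93 mm²) is removed, clipping the outline — area = 76.13 mm². At z = 8.7: the r=5 sphere contributes a regular 16-gon of circumradius √(5²−3.7²) = 3.363 (area = (16/2)·3.363²·sin(360°/16) = 34.63 mm²); the r=8 cylinder at (12, -4) contributes a regular 16-gon of circumradius 8 (area = (16/2)·8.000²·sin(360°/16) = 195.93 mm²); After the difference (first − rest): starting from the r=5 sphere (34.63 mm²), the r=8 cylinder at (12, -4) misses the remaining region (no effect) — area = 34.63 mm². Checking containment: the cross-section at z = 8.7 is a subset of the cross-section at z = 4.8.

entirely on top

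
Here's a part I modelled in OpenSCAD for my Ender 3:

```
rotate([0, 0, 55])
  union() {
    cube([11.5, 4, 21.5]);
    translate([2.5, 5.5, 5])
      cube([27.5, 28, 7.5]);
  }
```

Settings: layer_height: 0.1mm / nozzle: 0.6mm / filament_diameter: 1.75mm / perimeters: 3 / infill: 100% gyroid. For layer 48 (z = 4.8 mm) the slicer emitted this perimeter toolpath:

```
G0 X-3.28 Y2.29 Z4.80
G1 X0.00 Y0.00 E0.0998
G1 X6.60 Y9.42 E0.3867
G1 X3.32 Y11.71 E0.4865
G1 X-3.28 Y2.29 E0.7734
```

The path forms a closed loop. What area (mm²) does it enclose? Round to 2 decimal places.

Apply the shoelace formula to the sequence of (X, Y) vertices; enclosed area = 46.01 mm².

46.01 mm²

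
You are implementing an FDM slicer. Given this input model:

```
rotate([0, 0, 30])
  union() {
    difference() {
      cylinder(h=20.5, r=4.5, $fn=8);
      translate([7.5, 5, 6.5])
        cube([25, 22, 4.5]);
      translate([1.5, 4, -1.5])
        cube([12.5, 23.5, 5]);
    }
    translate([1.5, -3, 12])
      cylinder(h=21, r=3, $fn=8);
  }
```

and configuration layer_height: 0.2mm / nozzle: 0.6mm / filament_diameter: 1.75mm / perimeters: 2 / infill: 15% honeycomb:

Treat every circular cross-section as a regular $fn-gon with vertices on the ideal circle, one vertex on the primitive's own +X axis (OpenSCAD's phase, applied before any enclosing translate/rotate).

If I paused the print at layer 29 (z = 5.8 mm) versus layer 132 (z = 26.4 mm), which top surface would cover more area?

Layer 29 (z = 5.8): the r=4.5 cylinder gives a regular 8-gon of circumradius 4.5 (constant along its height) (area = (8/2)·4.500²·sin(360°/8) = 57.28 mm²); the cube at (7.5, 5) is absent (z outside [6.5, 11]); the cube at (1.5, 4) is absent (z outside [-1.5, 3.5]); After the difference (first − rest): none of the subtracted shapes is present at this height, so the r=4.5 cylinder is unchanged — area = 57.28 mm²; the cylinder at (1.5, -3) is not intersected at this z (z outside [12, 33]); Merging all regions: only that combined region is present, so the union is just that shape — area = 57.28 mm²; (rotated 30° about Z; rotation is an isometry so areas/perimeters/island counts are preserved). So its area = 57.28 mm². Layer 132 (z = 26.4): the cylinder is not intersected at this z (z outside [0, 20.5]); the cube at (7.5, 5) does not reach this height (z outside [6.5, 11]); the cube at (1.5, 4) is not intersected at this z (z outside [-1.5, 3.5]); Taking the first minus the rest: the first operand is absent here, so nothing remains; the r=3 cylinder at (1.5, -3) contributes a regular 8-gon of circumradius 3 (area = (8/2)·3.000²·sin(360°/8) = 25.46 mm²); Merging all regions: only the r=3 cylinder at (1.5, -3) is present, so the union is just that shape — area = 25.46 mm²; (whole slice rotated 30° about Z — lengths, areas and connectivity unchanged). So its area = 25.46 mm². Layer 29 is larger (57.28 vs 25.46 mm²).

layer 29 (z = 5.8 mm)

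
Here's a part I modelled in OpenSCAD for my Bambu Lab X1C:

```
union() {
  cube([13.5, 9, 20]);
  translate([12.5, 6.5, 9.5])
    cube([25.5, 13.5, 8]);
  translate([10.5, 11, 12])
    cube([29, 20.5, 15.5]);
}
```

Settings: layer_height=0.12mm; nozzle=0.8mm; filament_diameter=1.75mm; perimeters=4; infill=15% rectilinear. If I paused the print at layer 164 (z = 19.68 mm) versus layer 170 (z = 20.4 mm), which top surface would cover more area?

layer 164 (z = 19.68 mm)

Layer 164 (z = 19.68): the cube is present — its section is the full 13.5×9 rectangle (area 121.50 mm²); the cube at (12.5, 6.5) does not reach this height (z outside [9.5, 17.5]); the 29×20.5 cube at (10.5, 11) contributes its full rectangle (area 594.50 mm²); Taking the union: the 2 present regions are separate (no shared area or edge), so areas and boundary lengths simply add and each stays a separate island — area = 716.00 mm². So its area = 716.00 mm². Layer 170 (z = 20.4): the cube does not reach this height (z outside [0, 20]); the cube at (12.5, 6.5) does not reach this height (z outside [9.5, 17.5]); the cube at (10.5, 11) (footprint 29×20.5) is included at this height (area 594.50 mm²); Merging all regions: only the 29×20.5 cube at (10.5, 11) is present, so the union is just that shape — area = 594.50 mm². So its area = 594.50 mm². Layer 164 is larger (716.00 vs 594.50 mm²).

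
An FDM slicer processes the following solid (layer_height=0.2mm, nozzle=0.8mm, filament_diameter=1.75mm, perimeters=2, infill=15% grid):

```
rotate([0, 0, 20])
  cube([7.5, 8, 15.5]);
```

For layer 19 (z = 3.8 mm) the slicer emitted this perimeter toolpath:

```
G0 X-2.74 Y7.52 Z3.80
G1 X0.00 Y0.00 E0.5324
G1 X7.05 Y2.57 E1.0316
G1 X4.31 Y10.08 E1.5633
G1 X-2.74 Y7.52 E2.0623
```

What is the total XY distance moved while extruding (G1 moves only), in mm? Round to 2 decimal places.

Sum the Euclidean lengths of each G1 segment: total = 31.00 mm.

31.00 mm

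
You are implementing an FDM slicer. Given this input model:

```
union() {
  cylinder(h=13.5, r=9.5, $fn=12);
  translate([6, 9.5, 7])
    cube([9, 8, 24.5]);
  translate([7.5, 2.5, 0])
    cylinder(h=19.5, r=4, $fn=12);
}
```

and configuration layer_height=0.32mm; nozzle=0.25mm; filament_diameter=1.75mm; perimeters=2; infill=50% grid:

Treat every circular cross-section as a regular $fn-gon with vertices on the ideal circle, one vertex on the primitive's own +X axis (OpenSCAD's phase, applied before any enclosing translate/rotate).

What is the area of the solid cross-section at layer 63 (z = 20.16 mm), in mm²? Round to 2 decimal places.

At z = 20.16 mm: the cylinder is not intersected at this z (z outside [0, 13.5]); the 9×8 cube at (6, 9.5) contributes its full rectangle (area 72.00 mm²); the cylinder at (7.5, 2.5) does not reach this height (z outside [0, 19.5]); Taking the union: only the 9×8 cube at (6, 9.5) is present, so the union is just that shape — area = 72.00 mm². Overall, the cross-section is a single solid region. Net area = 72.00 mm².

72.00 mm²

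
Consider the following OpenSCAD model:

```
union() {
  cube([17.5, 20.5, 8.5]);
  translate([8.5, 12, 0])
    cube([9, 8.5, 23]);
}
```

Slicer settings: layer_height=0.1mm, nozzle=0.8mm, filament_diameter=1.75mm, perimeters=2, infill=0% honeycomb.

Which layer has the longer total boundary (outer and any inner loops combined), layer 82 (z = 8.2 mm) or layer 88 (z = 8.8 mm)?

Layer 82 (z = 8.2): the cube is present — its section is the full 17.5×20.5 rectangle (perimeter 76.00 mm); the cube at (8.5, 12) (footprint 9×8.5) is included at this height (perimeter 35.00 mm); Combining (union): the 9×8.5 cube at (8.5, 12) lies entirely inside the 17.5×20.5 cube, so the union is just the 17.5×20.5 cube — boundary = 76.00 mm. So its perimeter = 76.00 mm. Layer 88 (z = 8.8): the cube is absent (z outside [0, 8.5]); the cube at (8.5, 12) (footprint 9×8.5) is included at this height (perimeter 35.00 mm); Merging all regions: only the 9×8.5 cube at (8.5, 12) is present, so the union is just that shape — boundary = 35.00 mm. So its perimeter = 35.00 mm. Layer 82 is larger (76.00 vs 35.00 mm).

layer 82 (z = 8.2 mm)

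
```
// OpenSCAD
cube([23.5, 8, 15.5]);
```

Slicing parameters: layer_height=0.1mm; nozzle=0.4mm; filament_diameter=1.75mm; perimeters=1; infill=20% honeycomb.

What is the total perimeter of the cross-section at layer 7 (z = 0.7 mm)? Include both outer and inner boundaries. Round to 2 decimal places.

At z = 0.7 mm: the 23.5×8 cube contributes its full rectangle (perimeter 63.00 mm). Overall, the cross-section is a single solid region. Total boundary length (outer) = 63.00 mm.

63.00 mm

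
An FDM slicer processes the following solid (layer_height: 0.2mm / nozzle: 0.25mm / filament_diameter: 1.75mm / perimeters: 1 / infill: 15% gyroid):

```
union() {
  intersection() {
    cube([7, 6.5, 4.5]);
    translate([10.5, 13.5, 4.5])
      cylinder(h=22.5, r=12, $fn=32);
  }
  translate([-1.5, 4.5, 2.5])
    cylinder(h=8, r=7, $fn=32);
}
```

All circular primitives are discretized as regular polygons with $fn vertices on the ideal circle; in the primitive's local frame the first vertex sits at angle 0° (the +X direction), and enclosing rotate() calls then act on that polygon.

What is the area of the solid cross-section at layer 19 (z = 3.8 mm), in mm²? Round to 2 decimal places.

At z = 3.8 mm: the 7×6.5 cube contributes its full rectangle (area 45.50 mm²); the cylinder at (10.5, 13.5) is not intersected at this z (z outside [4.5, 27]); After intersecting: at least one operand is absent at this height, so nothing remains; the r=7 cylinder at (-1.5, 4.5) contributes a regular 32-gon of circumradius 7 (area = (32/2)·7.000²·sin(360°/32) = 152.95 mm²); Taking the union: only the r=7 cylinder at (-1.5, 4.5) is present, so the union is just that shape — area = 152.95 mm². Overall, the cross-section is a single solid region. Net area = 152.95 mm².

152.95 mm²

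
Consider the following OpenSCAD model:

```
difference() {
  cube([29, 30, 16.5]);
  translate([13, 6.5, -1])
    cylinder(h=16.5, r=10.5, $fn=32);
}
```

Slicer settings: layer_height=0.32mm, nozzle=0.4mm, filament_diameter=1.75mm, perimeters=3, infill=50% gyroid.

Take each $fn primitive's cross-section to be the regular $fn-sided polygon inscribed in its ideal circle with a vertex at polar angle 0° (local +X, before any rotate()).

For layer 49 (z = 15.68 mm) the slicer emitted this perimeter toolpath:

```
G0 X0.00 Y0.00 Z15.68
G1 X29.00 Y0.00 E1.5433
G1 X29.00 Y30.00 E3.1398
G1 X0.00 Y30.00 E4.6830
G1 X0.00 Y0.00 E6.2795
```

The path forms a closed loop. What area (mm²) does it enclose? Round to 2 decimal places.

870.00 mm²

Apply the shoelace formula to the sequence of (X, Y) vertices; enclosed area = 870.00 mm².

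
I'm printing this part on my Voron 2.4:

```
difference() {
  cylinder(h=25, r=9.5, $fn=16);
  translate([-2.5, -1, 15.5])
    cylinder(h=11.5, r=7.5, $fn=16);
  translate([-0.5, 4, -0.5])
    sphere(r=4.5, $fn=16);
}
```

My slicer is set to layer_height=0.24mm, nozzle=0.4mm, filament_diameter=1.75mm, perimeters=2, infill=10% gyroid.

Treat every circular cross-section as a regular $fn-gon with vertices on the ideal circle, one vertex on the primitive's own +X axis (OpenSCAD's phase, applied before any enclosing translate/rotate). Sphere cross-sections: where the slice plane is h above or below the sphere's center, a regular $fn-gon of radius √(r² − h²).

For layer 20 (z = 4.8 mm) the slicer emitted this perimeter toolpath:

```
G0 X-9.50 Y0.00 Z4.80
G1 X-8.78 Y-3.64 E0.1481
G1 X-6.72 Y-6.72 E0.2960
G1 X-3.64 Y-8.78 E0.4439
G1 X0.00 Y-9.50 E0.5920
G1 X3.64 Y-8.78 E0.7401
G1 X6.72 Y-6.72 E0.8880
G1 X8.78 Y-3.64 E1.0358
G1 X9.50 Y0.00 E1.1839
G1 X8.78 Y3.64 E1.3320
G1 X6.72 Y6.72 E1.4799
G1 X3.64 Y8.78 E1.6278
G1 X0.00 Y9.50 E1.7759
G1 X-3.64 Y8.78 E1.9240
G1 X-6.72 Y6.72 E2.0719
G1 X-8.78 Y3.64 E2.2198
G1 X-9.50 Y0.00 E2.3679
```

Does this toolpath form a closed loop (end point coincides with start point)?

yes

Start point (G0): (-9.50, 0.00). End point (last G1): the path returns to the start — closed.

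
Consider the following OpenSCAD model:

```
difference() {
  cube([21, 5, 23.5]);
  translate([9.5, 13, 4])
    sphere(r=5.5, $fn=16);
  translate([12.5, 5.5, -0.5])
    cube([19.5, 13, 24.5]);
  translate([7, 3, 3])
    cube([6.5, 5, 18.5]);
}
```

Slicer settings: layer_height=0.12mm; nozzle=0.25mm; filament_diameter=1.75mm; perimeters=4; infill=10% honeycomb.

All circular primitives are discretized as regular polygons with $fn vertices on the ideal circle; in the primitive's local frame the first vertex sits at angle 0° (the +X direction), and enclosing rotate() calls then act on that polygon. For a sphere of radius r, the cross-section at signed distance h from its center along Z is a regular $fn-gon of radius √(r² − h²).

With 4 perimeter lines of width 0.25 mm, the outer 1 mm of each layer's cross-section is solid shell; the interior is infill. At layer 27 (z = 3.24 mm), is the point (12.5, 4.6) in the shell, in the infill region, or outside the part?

At z = 3.24 mm: the cube is present — its section is the full 21×5 rectangle; the r=5.5 sphere at (9.5, 13) contributes a regular 16-gon of circumradius √(5.5²−0.76²) = 5.447; the 19.5×13 cube at (12.5, 5.5) contributes its full rectangle; the cube at (7, 3) (footprint 6.5×5) is included at this height; Taking the first minus the rest: starting from the 21×5 cube, the r=5.5 sphere at (9.5, 13) misses the remaining region (no effect); the 19.5×13 cube at (12.5, 5.5) misses the remaining region (no effect); the 6.5×5 cube at (7, 3) partially overlaps it — only the 13.00 mm² overlap (of its 32.50 mm²) is removed, clipping the outline — 1 connected region. Overall, the cross-section is a single solid region. The nearest boundary edge runs (13.50, 3.00)→(13.50, 5.00); distance from the point to it = 1.00 mm. The point is not inside any of the regions above, so it lies outside the cross-section (1.00 mm from the nearest boundary).

outside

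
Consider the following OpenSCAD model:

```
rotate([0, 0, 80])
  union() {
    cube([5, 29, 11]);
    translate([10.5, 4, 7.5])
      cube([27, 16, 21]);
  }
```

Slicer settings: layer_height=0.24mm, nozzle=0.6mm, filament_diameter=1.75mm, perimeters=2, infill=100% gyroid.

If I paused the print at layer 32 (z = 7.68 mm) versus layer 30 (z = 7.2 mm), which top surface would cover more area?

layer 32 (z = 7.68 mm)

Layer 32 (z = 7.68): the cube is present — its section is the full 5×29 rectangle (area 145.00 mm²); the 27×16 cube at (10.5, 4) contributes its full rectangle (area 432.00 mm²); Combining (union): the 2 present regions are separate (no shared area or edge), so areas and boundary lengths simply add and each stays a separate island — area = 577.00 mm²; (rotated 80° about Z; rotation is an isometry so areas/perimeters/island counts are preserved). So its area = 577.00 mm². Layer 30 (z = 7.2): the cube is present — its section is the full 5×29 rectangle (area 145.00 mm²); the cube at (10.5, 4) does not reach this height (z outside [7.5, 28.5]); Taking the union: only the 5×29 cube is present, so the union is just that shape — area = 145.00 mm²; (rotated 80° about Z; rotation is an isometry so areas/perimeters/island counts are preserved). So its area = 145.00 mm². Layer 32 is larger (577.00 vs 145.00 mm²).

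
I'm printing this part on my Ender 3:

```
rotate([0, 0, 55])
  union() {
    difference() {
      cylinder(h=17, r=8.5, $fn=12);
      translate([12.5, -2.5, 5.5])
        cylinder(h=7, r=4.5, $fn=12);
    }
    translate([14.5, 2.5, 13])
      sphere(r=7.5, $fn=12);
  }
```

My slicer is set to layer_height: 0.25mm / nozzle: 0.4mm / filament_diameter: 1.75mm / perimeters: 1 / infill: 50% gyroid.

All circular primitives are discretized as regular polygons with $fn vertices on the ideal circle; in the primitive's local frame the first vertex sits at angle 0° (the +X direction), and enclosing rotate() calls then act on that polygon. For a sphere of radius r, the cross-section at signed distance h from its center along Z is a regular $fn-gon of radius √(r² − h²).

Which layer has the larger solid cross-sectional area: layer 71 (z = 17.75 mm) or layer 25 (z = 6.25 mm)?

Layer 71 (z = 17.75): the cylinder is absent (z outside [0, 17]); the cylinder at (12.5, -2.5) does not reach this height (z outside [5.5, 12.5]); Subtracting the remaining from the first: the first operand is absent here, so nothing remains; the r=7.5 sphere at (14.5, 2.5) contributes a regular 12-gon of circumradius √(7.5²−4.75²) = 5.804 (area = (12/2)·5.804²·sin(360°/12) = 101.06 mm²); Combining (union): only the r=7.5 sphere at (14.5, 2.5) is present, so the union is just that shape — area = 101.06 mm²; (whole slice rotated 55° about Z — lengths, areas and connectivity unchanged). So its area = 101.06 mm². Layer 25 (z = 6.25): the cylinder: section is a regular 12-gon, circumradius r=8.5 (area = (12/2)·8.500²·sin(360°/12) = 216.75 mm²); the r=4.5 cylinder at (12.5, -2.5) gives a regular 12-gon of circumradius 4.5 (constant along its height) (area = (12/2)·4.500²·sin(360°/12) = 60.75 mm²); After the difference (first − rest): starting from the r=8.5 cylinder (216.75 mm²), the r=4.5 cylinder at (12.5, -2.5) misses the remaining region (no effect) — area = 216.75 mm²; the sphere at (14.5, 2.5): section is a regular 12-gon, circumradius = √(r²−h²) = √(7.5²−6.75²) = 3.269 (area = (12/2)·3.269²·sin(360°/12) = 32.06 mm²); Merging all regions: the 2 present regions are separate (no shared area or edge), so areas and boundary lengths simply add and each stays a separate island — area = 248.81 mm²; (whole slice rotated 55° about Z — lengths, areas and connectivity unchanged). So its area = 248.81 mm². Layer 25 is larger (248.81 vs 101.06 mm²).

layer 25 (z = 6.25 mm)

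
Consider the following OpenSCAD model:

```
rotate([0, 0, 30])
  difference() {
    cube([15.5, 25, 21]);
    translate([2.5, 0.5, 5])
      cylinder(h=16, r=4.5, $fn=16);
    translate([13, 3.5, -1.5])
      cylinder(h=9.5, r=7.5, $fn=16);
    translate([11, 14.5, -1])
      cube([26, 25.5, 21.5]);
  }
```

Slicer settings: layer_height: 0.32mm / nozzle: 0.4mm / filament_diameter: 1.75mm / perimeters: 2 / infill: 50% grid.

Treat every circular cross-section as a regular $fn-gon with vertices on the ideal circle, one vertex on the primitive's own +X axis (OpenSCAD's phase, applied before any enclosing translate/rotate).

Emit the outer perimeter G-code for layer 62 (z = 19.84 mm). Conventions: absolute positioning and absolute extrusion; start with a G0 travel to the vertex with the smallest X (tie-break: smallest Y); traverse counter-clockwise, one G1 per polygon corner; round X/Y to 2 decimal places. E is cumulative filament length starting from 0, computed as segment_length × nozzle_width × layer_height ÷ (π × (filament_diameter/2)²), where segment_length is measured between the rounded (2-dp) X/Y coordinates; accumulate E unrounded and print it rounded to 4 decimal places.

At z = 19.84 mm: the cube (footprint 15.5×25) is included at this height; the r=4.5 cylinder at (2.5, 0.5) gives a regular 16-gon of circumradius 4.5 (constant along its height); the cylinder at (13, 3.5) does not reach this height (z outside [-1.5, 8]); the 26×25.5 cube at (11, 14.5) contributes its full rectangle; Taking the first minus the rest: starting from the 15.5×25 cube, the r=4.5 cylinder at (2.5, 0.5) partially overlaps it — only the 29.46 mm² overlap (of its 61.99 mm²) is removed, clipping the outline; the 26×25.5 cube at (11, 14.5) partially overlaps it — only the 47.25 mm² overlap (of its 663.00 mm²) is removed, clipping the outline — 1 connected region; (whole slice rotated 30° about Z — lengths, areas and connectivity unchanged). The outline is a single polygon with 13 vertices. Extrusion per mm of travel: 0.4 × 0.32 / (π × 0.875²) = 0.053216. Accumulating E over each segment gives final E = 4.2668.

G0 X-12.50 Y21.65 Z19.84
G1 X-2.07 Y3.58 E1.1103
G1 X-1.66 Y4.42 E1.1600
G1 X-0.33 Y5.58 E1.2540
G1 X1.33 Y6.14 E1.3472
G1 X3.08 Y6.03 E1.4405
G1 X4.65 Y5.25 E1.5338
G1 X5.81 Y3.93 E1.6273
G1 X5.98 Y3.45 E1.6544
G1 X13.42 Y7.75 E2.1117
G1 X6.17 Y20.31 E2.8835
G1 X2.28 Y18.06 E3.1226
G1 X-2.97 Y27.15 E3.6812
G1 X-12.50 Y21.65 E4.2668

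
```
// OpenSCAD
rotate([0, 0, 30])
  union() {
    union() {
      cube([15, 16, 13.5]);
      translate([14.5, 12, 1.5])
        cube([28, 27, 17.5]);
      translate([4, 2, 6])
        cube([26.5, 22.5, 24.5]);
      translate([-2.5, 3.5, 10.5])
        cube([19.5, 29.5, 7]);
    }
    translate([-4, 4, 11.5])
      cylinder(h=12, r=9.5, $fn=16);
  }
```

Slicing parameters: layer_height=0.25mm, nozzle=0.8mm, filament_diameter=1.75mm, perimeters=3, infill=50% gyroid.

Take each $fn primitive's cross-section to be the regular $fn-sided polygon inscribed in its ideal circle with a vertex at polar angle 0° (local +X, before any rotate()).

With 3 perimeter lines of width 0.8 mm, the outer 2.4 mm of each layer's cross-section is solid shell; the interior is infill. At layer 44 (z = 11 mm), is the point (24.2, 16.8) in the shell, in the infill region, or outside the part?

shell

At z = 11 mm: the 15×16 cube contributes its full rectangle; the cube at (14.5, 12) (footprint 28×27) is included at this height; the 26.5×22.5 cube at (4, 2) contributes its full rectangle; the 19.5×29.5 cube at (-2.5, 3.5) contributes its full rectangle; Combining (union): the regions partially overlap (shared area 698.25 mm²), so overlapping operands fuse into one piece — 1 connected region; the cylinder at (-4, 4) is not intersected at this z (z outside [11.5, 23.5]); Combining (union): only the result so far is present, so the union is just that shape — 1 connected region; (rotated 30° about Z; rotation is an isometry so areas/perimeters/island counts are preserved). Overall, the cross-section is a single solid region. Undo the 30° rotation: the query point maps to (29.358, 2.449) in the un-rotated model frame. The nearest boundary edge runs (30.50, 2.00)→(15.00, 2.00); distance from the point to it = 0.45 mm. The point is inside the cross-section, 0.45 mm from the nearest boundary — within the 2.4 mm shell band (3 × 0.8).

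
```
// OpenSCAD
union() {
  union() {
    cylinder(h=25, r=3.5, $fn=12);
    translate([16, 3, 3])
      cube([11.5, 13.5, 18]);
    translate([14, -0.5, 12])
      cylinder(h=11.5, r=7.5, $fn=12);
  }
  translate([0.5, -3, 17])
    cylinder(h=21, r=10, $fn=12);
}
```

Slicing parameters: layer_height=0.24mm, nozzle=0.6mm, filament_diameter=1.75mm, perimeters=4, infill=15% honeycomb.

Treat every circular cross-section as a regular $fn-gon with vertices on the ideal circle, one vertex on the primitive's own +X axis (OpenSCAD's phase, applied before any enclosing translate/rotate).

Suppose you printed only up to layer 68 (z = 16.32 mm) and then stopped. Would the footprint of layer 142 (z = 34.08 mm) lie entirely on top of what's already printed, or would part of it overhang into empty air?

part overhangs

Compare the two slices. At z = 16.32: the cylinder: section is a regular 12-gon, circumradius r=3.5 (area = (12/2)·3.500²·sin(360°/12) = 36.75 mm²); the cube at (16, 3) is present — its section is the full 11.5×13.5 rectangle (area 155.25 mm²); the r=7.5 cylinder at (14, -0.5) gives a regular 12-gon of circumradius 7.5 (constant along its height) (area = (12/2)·7.500²·sin(360°/12) = 168.75 mm²); Merging all regions: the regions partially overlap — summed areas 360.75 mm² minus the doubly-counted overlap 10.11 mm² gives 350.64 mm² — area = 350.64 mm²; the cylinder at (0.5, -3) is absent (z outside [17, 38]); Taking the union: only the result so far is present, so the union is just that shape — area = 350.64 mm². At z = 34.08: the cylinder does not reach this height (z outside [0, 25]); the cube at (16, 3) is not intersected at this z (z outside [3, 21]); the cylinder at (14, -0.5) does not reach this height (z outside [12, 23.5]); Merging all regions: nothing is present at this height; the r=10 cylinder at (0.5, -3) gives a regular 12-gon of circumradius 10 (constant along its height) (area = (12/2)·10.000²·sin(360°/12) = 300.00 mm²); Taking the union: only the r=10 cylinder at (0.5, -3) is present, so the union is just that shape — area = 300.00 mm². Checking containment: at z = 34.08 the cross-section extends beyond the z = 16.32 cross-section by about 240.20 mm².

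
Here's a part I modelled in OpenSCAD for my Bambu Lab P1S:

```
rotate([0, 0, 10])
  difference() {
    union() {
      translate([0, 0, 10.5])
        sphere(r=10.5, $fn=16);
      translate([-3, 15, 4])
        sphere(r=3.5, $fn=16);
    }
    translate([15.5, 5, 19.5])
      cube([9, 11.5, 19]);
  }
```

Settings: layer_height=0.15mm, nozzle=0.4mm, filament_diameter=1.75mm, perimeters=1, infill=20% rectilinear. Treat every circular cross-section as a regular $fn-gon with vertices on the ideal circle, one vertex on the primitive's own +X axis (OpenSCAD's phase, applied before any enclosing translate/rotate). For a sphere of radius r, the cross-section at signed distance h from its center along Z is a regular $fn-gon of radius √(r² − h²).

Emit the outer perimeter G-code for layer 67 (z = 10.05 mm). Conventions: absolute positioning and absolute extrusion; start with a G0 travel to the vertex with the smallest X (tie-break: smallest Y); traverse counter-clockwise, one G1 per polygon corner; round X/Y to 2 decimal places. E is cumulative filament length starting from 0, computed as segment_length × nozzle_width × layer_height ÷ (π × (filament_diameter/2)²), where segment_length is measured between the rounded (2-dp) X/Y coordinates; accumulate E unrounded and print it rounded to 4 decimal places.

G0 X-10.33 Y-1.82 Z10.05
G1 X-8.85 Y-5.64 E0.1022
G1 X-6.02 Y-8.59 E0.2042
G1 X-2.27 Y-10.24 E0.3064
G1 X1.82 Y-10.33 E0.4084
G1 X5.64 Y-8.85 E0.5106
G1 X8.59 Y-6.02 E0.6126
G1 X10.24 Y-2.27 E0.7148
G1 X10.33 Y1.82 E0.8168
G1 X8.85 Y5.64 E0.9190
G1 X6.02 Y8.59 E1.0210
G1 X2.27 Y10.24 E1.1232
G1 X-1.82 Y10.33 E1.2252
G1 X-5.64 Y8.85 E1.3274
G1 X-8.59 Y6.02 E1.4294
G1 X-10.24 Y2.27 E1.5316
G1 X-10.33 Y-1.82 E1.6337

At z = 10.05 mm: the r=10.5 sphere contributes a regular 16-gon of circumradius √(10.5²−0.45²) = 10.490; the sphere at (-3, 15) does not reach this height (|z−center|=6.050 > r=3.5); Taking the union: only the r=10.5 sphere is present, so the union is just that shape — 1 connected region; the cube at (15.5, 5) is absent (z outside [19.5, 38.5]); After the difference (first − rest): none of the subtracted shapes is present at this height, so that combined region is unchanged — 1 connected region; (whole slice rotated 10° about Z — lengths, areas and connectivity unchanged). The outline is a single polygon with 16 vertices. Extrusion per mm of travel: 0.4 × 0.15 / (π × 0.875²) = 0.024945. Accumulating E over each segment gives final E = 1.6337.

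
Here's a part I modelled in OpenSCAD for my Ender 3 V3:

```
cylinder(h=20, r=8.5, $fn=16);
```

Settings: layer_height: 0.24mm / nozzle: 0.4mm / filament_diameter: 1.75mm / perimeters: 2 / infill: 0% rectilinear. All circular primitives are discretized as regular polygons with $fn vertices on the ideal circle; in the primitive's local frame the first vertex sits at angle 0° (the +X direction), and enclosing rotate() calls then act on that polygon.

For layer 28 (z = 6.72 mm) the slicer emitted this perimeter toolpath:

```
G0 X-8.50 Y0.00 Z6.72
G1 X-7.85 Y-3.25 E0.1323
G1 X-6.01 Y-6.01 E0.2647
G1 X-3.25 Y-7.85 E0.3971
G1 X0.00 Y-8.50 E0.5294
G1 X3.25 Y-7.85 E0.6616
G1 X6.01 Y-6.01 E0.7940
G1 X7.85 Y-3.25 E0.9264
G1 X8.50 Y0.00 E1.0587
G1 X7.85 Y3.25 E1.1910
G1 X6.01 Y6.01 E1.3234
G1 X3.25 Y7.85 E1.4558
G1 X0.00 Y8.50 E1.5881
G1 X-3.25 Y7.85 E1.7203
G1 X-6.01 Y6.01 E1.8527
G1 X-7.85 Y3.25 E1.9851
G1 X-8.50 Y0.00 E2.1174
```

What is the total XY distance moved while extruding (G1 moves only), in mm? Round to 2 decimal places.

Sum the Euclidean lengths of each G1 segment: total = 53.05 mm.

53.05 mm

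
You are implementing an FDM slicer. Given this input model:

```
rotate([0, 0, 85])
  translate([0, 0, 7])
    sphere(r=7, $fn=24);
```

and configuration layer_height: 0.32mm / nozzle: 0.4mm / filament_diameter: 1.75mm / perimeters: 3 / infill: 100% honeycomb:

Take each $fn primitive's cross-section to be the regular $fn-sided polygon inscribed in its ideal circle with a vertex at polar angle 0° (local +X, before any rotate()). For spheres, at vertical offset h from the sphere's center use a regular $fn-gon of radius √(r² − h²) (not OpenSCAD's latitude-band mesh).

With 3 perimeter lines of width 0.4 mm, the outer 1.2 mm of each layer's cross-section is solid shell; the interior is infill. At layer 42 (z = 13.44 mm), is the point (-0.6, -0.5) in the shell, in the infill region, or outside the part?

infill

At z = 13.44 mm: the r=7 sphere contributes a regular 24-gon of circumradius √(7²−6.44²) = 2.743; (rotated 85° about Z; rotation is an isometry so areas/perimeters/island counts are preserved). Overall, the cross-section is a single solid region. Undo the 85° rotation: the query point maps to (-0.550, 0.554) in the un-rotated model frame. The nearest boundary edge runs (-1.37, 2.38)→(-1.94, 1.94); distance from the point to it = 1.95 mm. The point is inside the cross-section and 1.95 mm from the nearest boundary — more than the 1.2 mm shell width (3 × 0.4), so it's in the infill interior.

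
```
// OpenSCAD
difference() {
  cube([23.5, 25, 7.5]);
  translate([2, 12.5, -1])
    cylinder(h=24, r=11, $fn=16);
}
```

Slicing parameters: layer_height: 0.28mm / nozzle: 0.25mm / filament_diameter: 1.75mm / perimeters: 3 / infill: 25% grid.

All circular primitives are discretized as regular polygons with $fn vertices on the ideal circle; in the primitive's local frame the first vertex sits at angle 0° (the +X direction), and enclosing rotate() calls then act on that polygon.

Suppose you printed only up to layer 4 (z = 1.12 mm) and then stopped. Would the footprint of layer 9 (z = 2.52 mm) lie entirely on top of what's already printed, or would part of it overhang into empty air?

entirely on top

Compare the two slices. At z = 1.12: the cube is present — its section is the full 23.5×25 rectangle (area 587.50 mm²); the cylinder at (2, 12.5): section is a regular 16-gon, circumradius r=11 (area = (16/2)·11.000²·sin(360°/16) = 370.44 mm²); Subtracting the remaining from the first: starting from the 23.5×25 cube (587.50 mm²), the r=11 cylinder at (2, 12.5) partially overlaps it — only the 228.42 mm² overlap (of its 370.44 mm²) is removed, clipping the outline — area = 359.08 mm². At z = 2.52: the cube is present — its section is the full 23.5×25 rectangle (area 587.50 mm²); the r=11 cylinder at (2, 12.5) contributes a regular 16-gon of circumradius 11 (area = (16/2)·11.000²·sin(360°/16) = 370.44 mm²); After the difference (first − rest): starting from the 23.5×25 cube (587.50 mm²), the r=11 cylinder at (2, 12.5) partially overlaps it — only the 228.42 mm² overlap (of its 370.44 mm²) is removed, clipping the outline — area = 359.08 mm². Checking containment: the cross-section at z = 2.52 is a subset of the cross-section at z = 1.12.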